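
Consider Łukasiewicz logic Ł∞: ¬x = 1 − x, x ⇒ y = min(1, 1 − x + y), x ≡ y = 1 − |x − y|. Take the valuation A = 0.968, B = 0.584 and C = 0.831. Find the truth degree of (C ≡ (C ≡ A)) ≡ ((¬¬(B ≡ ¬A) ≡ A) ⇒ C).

0.968

C ≡ A = 1 − |0.831 − 0.968| = 1 − 0.137 = 0.863
C ≡ (C ≡ A) = 1 − |0.831 − 0.863| = 1 − 0.032 = 0.968
¬A = 1 − 0.968 = 0.032
B ≡ ¬A = 1 − |0.584 − 0.032| = 1 − 0.552 = 0.448
¬(B ≡ ¬A) = 1 − 0.448 = 0.552
¬¬(B ≡ ¬A) = 1 − 0.552 = 0.448
¬¬(B ≡ ¬A) ≡ A = 1 − |0.448 − 0.968| = 1 − 0.520 = 0.480
(¬¬(B ≡ ¬A) ≡ A) ⇒ C = min(1, 1 − 0.480 + 0.831) = min(1, 1.351) = 1.000
(C ≡ (C ≡ A)) ≡ ((¬¬(B ≡ ¬A) ≡ A) ⇒ C) = 1 − |0.968 − 1.000| = 1 − 0.032 = 0.968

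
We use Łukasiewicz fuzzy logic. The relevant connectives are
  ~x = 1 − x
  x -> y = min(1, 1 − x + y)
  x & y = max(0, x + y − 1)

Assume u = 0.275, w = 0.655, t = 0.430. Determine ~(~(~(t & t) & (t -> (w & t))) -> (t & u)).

t & t = max(0, 0.430 + 0.430 − 1) = max(0, -0.140) = 0.000
~(t & t) = 1 − 0.000 = 1.000
w & t = max(0, 0.655 + 0.430 − 1) = max(0, 0.085) = 0.085
t -> (w & t) = min(1, 1 − 0.430 + 0.085) = min(1, 0.655) = 0.655
~(t & t) & (t -> (w & t)) = max(0, 1.000 + 0.655 − 1) = max(0, 0.655) = 0.655
~(~(t & t) & (t -> (w & t))) = 1 − 0.655 = 0.345
t & u = max(0, 0.430 + 0.275 − 1) = max(0, -0.295) = 0.000
~(~(t & t) & (t -> (w & t))) -> (t & u) = min(1, 1 − 0.345 + 0.000) = min(1, 0.655) = 0.655
~(~(~(t & t) & (t -> (w & t))) -> (t & u)) = 1 − 0.655 = 0.345

0.345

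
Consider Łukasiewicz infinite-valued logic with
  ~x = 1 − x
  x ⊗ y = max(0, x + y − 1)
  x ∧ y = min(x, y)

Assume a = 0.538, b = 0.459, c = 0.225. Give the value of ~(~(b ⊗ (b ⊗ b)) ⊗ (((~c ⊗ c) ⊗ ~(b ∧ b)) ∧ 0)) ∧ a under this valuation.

0.538

b ⊗ b = max(0, 0.459 + 0.459 − 1) = max(0, -0.082) = 0.000
b ⊗ (b ⊗ b) = max(0, 0.459 + 0.000 − 1) = max(0, -0.541) = 0.000
~(b ⊗ (b ⊗ b)) = 1 − 0.000 = 1.000
~c = 1 − 0.225 = 0.775
~c ⊗ c = max(0, 0.775 + 0.225 − 1) = max(0, 0.000) = 0.000
b ∧ b = min(0.459, 0.459) = 0.459
~(b ∧ b) = 1 − 0.459 = 0.541
(~c ⊗ c) ⊗ ~(b ∧ b) = max(0, 0.000 + 0.541 − 1) = max(0, -0.459) = 0.000
((~c ⊗ c) ⊗ ~(b ∧ b)) ∧ 0 = min(0.000, 0.000) = 0.000
~(b ⊗ (b ⊗ b)) ⊗ (((~c ⊗ c) ⊗ ~(b ∧ b)) ∧ 0) = max(0, 1.000 + 0.000 − 1) = max(0, 0.000) = 0.000
~(~(b ⊗ (b ⊗ b)) ⊗ (((~c ⊗ c) ⊗ ~(b ∧ b)) ∧ 0)) = 1 − 0.000 = 1.000
~(~(b ⊗ (b ⊗ b)) ⊗ (((~c ⊗ c) ⊗ ~(b ∧ b)) ∧ 0)) ∧ a = min(1.000, 0.538) = 0.538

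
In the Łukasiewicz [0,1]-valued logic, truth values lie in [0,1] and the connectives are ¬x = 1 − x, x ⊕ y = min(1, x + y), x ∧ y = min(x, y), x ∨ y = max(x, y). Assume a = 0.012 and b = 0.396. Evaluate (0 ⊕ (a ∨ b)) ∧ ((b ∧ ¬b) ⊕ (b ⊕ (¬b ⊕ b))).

a ∨ b = max(0.012, 0.396) = 0.396
0 ⊕ (a ∨ b) = min(1, 0.000 + 0.396) = min(1, 0.396) = 0.396
¬b = 1 − 0.396 = 0.604
b ∧ ¬b = min(0.396, 0.604) = 0.396
¬b ⊕ b = min(1, 0.604 + 0.396) = min(1, 1.000) = 1.000
b ⊕ (¬b ⊕ b) = min(1, 0.396 + 1.000) = min(1, 1.396) = 1.000
(b ∧ ¬b) ⊕ (b ⊕ (¬b ⊕ b)) = min(1, 0.396 + 1.000) = min(1, 1.396) = 1.000
(0 ⊕ (a ∨ b)) ∧ ((b ∧ ¬b) ⊕ (b ⊕ (¬b ⊕ b))) = min(0.396, 1.000) = 0.396

0.396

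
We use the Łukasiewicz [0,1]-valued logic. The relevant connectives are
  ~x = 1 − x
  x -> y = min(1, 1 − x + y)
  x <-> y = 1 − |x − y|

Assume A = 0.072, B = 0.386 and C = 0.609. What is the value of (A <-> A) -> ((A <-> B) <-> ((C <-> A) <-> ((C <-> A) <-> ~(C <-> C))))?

A <-> A = 1 − |0.072 − 0.072| = 1 − 0.000 = 1.000
A <-> B = 1 − |0.072 − 0.386| = 1 − 0.314 = 0.686
C <-> A = 1 − |0.609 − 0.072| = 1 − 0.537 = 0.463
C <-> C = 1 − |0.609 − 0.609| = 1 − 0.000 = 1.000
~(C <-> C) = 1 − 1.000 = 0.000
(C <-> A) <-> ~(C <-> C) = 1 − |0.463 − 0.000| = 1 − 0.463 = 0.537
(C <-> A) <-> ((C <-> A) <-> ~(C <-> C)) = 1 − |0.463 − 0.537| = 1 − 0.074 = 0.926
(A <-> B) <-> ((C <-> A) <-> ((C <-> A) <-> ~(C <-> C))) = 1 − |0.686 − 0.926| = 1 − 0.240 = 0.760
(A <-> A) -> ((A <-> B) <-> ((C <-> A) <-> ((C <-> A) <-> ~(C <-> C)))) = min(1, 1 − 1.000 + 0.760) = min(1, 0.760) = 0.760

0.760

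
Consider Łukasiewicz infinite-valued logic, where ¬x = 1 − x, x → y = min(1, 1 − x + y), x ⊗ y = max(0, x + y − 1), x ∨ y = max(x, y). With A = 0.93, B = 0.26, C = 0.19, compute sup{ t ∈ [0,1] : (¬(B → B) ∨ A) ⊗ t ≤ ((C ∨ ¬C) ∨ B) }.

B → B = min(1, 1 − 0.26 + 0.26) = min(1, 1.00) = 1.00
¬(B → B) = 1 − 1.00 = 0.00
¬(B → B) ∨ A = max(0.00, 0.93) = 0.93
So the left factor is ¬(B → B) ∨ A = 0.93.
¬C = 1 − 0.19 = 0.81
C ∨ ¬C = max(0.19, 0.81) = 0.81
(C ∨ ¬C) ∨ B = max(0.81, 0.26) = 0.81
So the right-hand bound is (C ∨ ¬C) ∨ B = 0.81.
The residuum of the Łukasiewicz t-norm gives the supremum: min(1, 1 − 0.93 + 0.81).
1 − 0.93 + 0.81 = 0.88, so t = min(1, 0.88) = 0.88.
Check: 0.93 ⊗ 0.88 = max(0, 0.81) = 0.81 ≤ 0.81.

0.88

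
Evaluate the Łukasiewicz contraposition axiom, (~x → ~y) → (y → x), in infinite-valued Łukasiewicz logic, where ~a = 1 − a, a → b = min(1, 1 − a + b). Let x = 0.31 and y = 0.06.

~x = 1 − 0.31 = 0.69
~y = 1 − 0.06 = 0.94
~x → ~y = min(1, 1 − 0.69 + 0.94) = min(1, 1.25) = 1.00
y → x = min(1, 1 − 0.06 + 0.31) = min(1, 1.25) = 1.00
(~x → ~y) → (y → x) = min(1, 1 − 1.00 + 1.00) = min(1, 1.00) = 1.00
(As expected: an axiom of Ł∞, always 1.)

1.00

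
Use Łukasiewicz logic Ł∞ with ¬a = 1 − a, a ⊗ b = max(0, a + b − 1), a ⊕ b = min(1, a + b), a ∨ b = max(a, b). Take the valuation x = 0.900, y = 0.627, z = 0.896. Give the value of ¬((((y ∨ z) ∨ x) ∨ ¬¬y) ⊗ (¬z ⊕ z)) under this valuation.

0.100

y ∨ z = max(0.627, 0.896) = 0.896
(y ∨ z) ∨ x = max(0.896, 0.900) = 0.900
¬y = 1 − 0.627 = 0.373
¬¬y = 1 − 0.373 = 0.627
((y ∨ z) ∨ x) ∨ ¬¬y = max(0.900, 0.627) = 0.900
¬z = 1 − 0.896 = 0.104
¬z ⊕ z = min(1, 0.104 + 0.896) = min(1, 1.000) = 1.000
(((y ∨ z) ∨ x) ∨ ¬¬y) ⊗ (¬z ⊕ z) = max(0, 0.900 + 1.000 − 1) = max(0, 0.900) = 0.900
¬((((y ∨ z) ∨ x) ∨ ¬¬y) ⊗ (¬z ⊕ z)) = 1 − 0.900 = 0.100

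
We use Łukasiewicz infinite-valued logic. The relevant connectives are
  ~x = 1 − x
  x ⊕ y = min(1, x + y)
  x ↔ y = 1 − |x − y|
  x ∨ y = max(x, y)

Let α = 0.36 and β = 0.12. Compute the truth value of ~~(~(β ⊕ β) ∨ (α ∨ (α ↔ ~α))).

β ⊕ β = min(1, 0.12 + 0.12) = min(1, 0.24) = 0.24
~(β ⊕ β) = 1 − 0.24 = 0.76
~α = 1 − 0.36 = 0.64
α ↔ ~α = 1 − |0.36 − 0.64| = 1 − 0.28 = 0.72
α ∨ (α ↔ ~α) = max(0.36, 0.72) = 0.72
~(β ⊕ β) ∨ (α ∨ (α ↔ ~α)) = max(0.76, 0.72) = 0.76
~(~(β ⊕ β) ∨ (α ∨ (α ↔ ~α))) = 1 − 0.76 = 0.24
~~(~(β ⊕ β) ∨ (α ∨ (α ↔ ~α))) = 1 − 0.24 = 0.76

0.76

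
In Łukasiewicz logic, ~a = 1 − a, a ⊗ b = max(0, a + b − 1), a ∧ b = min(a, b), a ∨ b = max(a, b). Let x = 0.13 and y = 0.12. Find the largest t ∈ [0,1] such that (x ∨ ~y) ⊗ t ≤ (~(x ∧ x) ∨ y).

0.99

~y = 1 − 0.12 = 0.88
x ∨ ~y = max(0.13, 0.88) = 0.88
So the left factor is x ∨ ~y = 0.88.
x ∧ x = min(0.13, 0.13) = 0.13
~(x ∧ x) = 1 − 0.13 = 0.87
~(x ∧ x) ∨ y = max(0.87, 0.12) = 0.87
So the right-hand bound is ~(x ∧ x) ∨ y = 0.87.
The residuum of the Łukasiewicz t-norm gives the supremum: min(1, 1 − 0.88 + 0.87).
1 − 0.88 + 0.87 = 0.99, so t = min(1, 0.99) = 0.99.
Check: 0.88 ⊗ 0.99 = max(0, 0.87) = 0.87 ≤ 0.87.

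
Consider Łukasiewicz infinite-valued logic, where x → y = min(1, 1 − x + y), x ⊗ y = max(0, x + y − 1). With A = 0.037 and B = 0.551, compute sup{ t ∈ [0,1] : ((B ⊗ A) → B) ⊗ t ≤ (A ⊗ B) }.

0.000

B ⊗ A = max(0, 0.551 + 0.037 − 1) = max(0, -0.412) = 0.000
(B ⊗ A) → B = min(1, 1 − 0.000 + 0.551) = min(1, 1.551) = 1.000
So the left factor is (B ⊗ A) → B = 1.000.
A ⊗ B = max(0, 0.037 + 0.551 − 1) = max(0, -0.412) = 0.000
So the right-hand bound is A ⊗ B = 0.000.
The residuum of the Łukasiewicz t-norm gives the supremum: min(1, 1 − 1.000 + 0.000).
1 − 1.000 + 0.000 = 0.000, so t = min(1, 0.000) = 0.000.
Check: 1.000 ⊗ 0.000 = max(0, 0.000) = 0.000 ≤ 0.000.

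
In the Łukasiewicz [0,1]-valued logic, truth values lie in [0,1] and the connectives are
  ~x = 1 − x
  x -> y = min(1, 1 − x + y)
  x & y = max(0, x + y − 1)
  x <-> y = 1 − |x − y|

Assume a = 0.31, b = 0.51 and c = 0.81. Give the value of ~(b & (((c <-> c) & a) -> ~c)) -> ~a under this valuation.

1.00

c <-> c = 1 − |0.81 − 0.81| = 1 − 0.00 = 1.00
(c <-> c) & a = max(0, 1.00 + 0.31 − 1) = max(0, 0.31) = 0.31
~c = 1 − 0.81 = 0.19
((c <-> c) & a) -> ~c = min(1, 1 − 0.31 + 0.19) = min(1, 0.88) = 0.88
b & (((c <-> c) & a) -> ~c) = max(0, 0.51 + 0.88 − 1) = max(0, 0.39) = 0.39
~(b & (((c <-> c) & a) -> ~c)) = 1 − 0.39 = 0.61
~a = 1 − 0.31 = 0.69
~(b & (((c <-> c) & a) -> ~c)) -> ~a = min(1, 1 − 0.61 + 0.69) = min(1, 1.08) = 1.00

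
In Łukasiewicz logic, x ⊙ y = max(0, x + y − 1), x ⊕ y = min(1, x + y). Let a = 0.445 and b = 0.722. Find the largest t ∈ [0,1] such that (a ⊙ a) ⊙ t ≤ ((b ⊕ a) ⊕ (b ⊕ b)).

a ⊙ a = max(0, 0.445 + 0.445 − 1) = max(0, -0.110) = 0.000
So the left factor is a ⊙ a = 0.000.
b ⊕ a = min(1, 0.722 + 0.445) = min(1, 1.167) = 1.000
b ⊕ b = min(1, 0.722 + 0.722) = min(1, 1.444) = 1.000
(b ⊕ a) ⊕ (b ⊕ b) = min(1, 1.000 + 1.000) = min(1, 2.000) = 1.000
So the right-hand bound is (b ⊕ a) ⊕ (b ⊕ b) = 1.000.
The residuum of the Łukasiewicz t-norm gives the supremum: min(1, 1 − 0.000 + 1.000).
1 − 0.000 + 1.000 = 2.000, so t = min(1, 2.000) = 1.000.
Check: 0.000 ⊙ 1.000 = max(0, 0.000) = 0.000 ≤ 1.000.

1.000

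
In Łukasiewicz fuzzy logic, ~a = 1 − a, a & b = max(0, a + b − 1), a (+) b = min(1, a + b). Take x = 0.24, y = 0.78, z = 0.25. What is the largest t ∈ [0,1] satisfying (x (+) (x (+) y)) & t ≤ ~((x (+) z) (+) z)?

x (+) y = min(1, 0.24 + 0.78) = min(1, 1.02) = 1.00
x (+) (x (+) y) = min(1, 0.24 + 1.00) = min(1, 1.24) = 1.00
So the left factor is x (+) (x (+) y) = 1.00.
x (+) z = min(1, 0.24 + 0.25) = min(1, 0.49) = 0.49
(x (+) z) (+) z = min(1, 0.49 + 0.25) = min(1, 0.74) = 0.74
~((x (+) z) (+) z) = 1 − 0.74 = 0.26
So the right-hand bound is ~((x (+) z) (+) z) = 0.26.
The residuum of the Łukasiewicz t-norm gives the supremum: min(1, 1 − 1.00 + 0.26).
1 − 1.00 + 0.26 = 0.26, so t = min(1, 0.26) = 0.26.
Check: 1.00 & 0.26 = max(0, 0.26) = 0.26 ≤ 0.26.

0.26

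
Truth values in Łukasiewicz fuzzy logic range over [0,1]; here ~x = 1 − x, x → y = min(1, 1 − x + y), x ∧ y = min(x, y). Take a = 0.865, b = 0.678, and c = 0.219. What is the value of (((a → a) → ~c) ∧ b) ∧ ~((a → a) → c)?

0.678

a → a = min(1, 1 − 0.865 + 0.865) = min(1, 1.000) = 1.000
~c = 1 − 0.219 = 0.781
(a → a) → ~c = min(1, 1 − 1.000 + 0.781) = min(1, 0.781) = 0.781
((a → a) → ~c) ∧ b = min(0.781, 0.678) = 0.678
(a → a) → c = min(1, 1 − 1.000 + 0.219) = min(1, 0.219) = 0.219
~((a → a) → c) = 1 − 0.219 = 0.781
(((a → a) → ~c) ∧ b) ∧ ~((a → a) → c) = min(0.678, 0.781) = 0.678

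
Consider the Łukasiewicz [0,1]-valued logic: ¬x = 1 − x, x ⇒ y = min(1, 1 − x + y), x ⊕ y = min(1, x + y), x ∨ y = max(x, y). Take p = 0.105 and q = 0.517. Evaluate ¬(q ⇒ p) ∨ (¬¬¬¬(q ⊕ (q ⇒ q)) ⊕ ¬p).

q ⇒ p = min(1, 1 − 0.517 + 0.105) = min(1, 0.588) = 0.588
¬(q ⇒ p) = 1 − 0.588 = 0.412
q ⇒ q = min(1, 1 − 0.517 + 0.517) = min(1, 1.000) = 1.000
q ⊕ (q ⇒ q) = min(1, 0.517 + 1.000) = min(1, 1.517) = 1.000
¬(q ⊕ (q ⇒ q)) = 1 − 1.000 = 0.000
¬¬(q ⊕ (q ⇒ q)) = 1 − 0.000 = 1.000
¬¬¬(q ⊕ (q ⇒ q)) = 1 − 1.000 = 0.000
¬¬¬¬(q ⊕ (q ⇒ q)) = 1 − 0.000 = 1.000
¬p = 1 − 0.105 = 0.895
¬¬¬¬(q ⊕ (q ⇒ q)) ⊕ ¬p = min(1, 1.000 + 0.895) = min(1, 1.895) = 1.000
¬(q ⇒ p) ∨ (¬¬¬¬(q ⊕ (q ⇒ q)) ⊕ ¬p) = max(0.412, 1.000) = 1.000

1.000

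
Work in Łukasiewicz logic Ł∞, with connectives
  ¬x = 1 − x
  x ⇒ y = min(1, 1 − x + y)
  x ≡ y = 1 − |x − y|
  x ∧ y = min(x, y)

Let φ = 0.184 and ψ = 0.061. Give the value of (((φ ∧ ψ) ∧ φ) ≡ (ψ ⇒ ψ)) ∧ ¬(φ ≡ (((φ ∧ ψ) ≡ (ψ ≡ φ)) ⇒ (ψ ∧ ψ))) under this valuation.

0.061

φ ∧ ψ = min(0.184, 0.061) = 0.061
(φ ∧ ψ) ∧ φ = min(0.061, 0.184) = 0.061
ψ ⇒ ψ = min(1, 1 − 0.061 + 0.061) = min(1, 1.000) = 1.000
((φ ∧ ψ) ∧ φ) ≡ (ψ ⇒ ψ) = 1 − |0.061 − 1.000| = 1 − 0.939 = 0.061
ψ ≡ φ = 1 − |0.061 − 0.184| = 1 − 0.123 = 0.877
(φ ∧ ψ) ≡ (ψ ≡ φ) = 1 − |0.061 − 0.877| = 1 − 0.816 = 0.184
ψ ∧ ψ = min(0.061, 0.061) = 0.061
((φ ∧ ψ) ≡ (ψ ≡ φ)) ⇒ (ψ ∧ ψ) = min(1, 1 − 0.184 + 0.061) = min(1, 0.877) = 0.877
φ ≡ (((φ ∧ ψ) ≡ (ψ ≡ φ)) ⇒ (ψ ∧ ψ)) = 1 − |0.184 − 0.877| = 1 − 0.693 = 0.307
¬(φ ≡ (((φ ∧ ψ) ≡ (ψ ≡ φ)) ⇒ (ψ ∧ ψ))) = 1 − 0.307 = 0.693
(((φ ∧ ψ) ∧ φ) ≡ (ψ ⇒ ψ)) ∧ ¬(φ ≡ (((φ ∧ ψ) ≡ (ψ ≡ φ)) ⇒ (ψ ∧ ψ))) = min(0.061, 0.693) = 0.061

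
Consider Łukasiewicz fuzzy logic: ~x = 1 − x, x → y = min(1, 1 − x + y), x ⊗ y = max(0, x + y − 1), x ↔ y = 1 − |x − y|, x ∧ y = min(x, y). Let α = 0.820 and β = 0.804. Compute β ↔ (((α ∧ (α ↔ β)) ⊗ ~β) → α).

0.804

α ↔ β = 1 − |0.820 − 0.804| = 1 − 0.016 = 0.984
α ∧ (α ↔ β) = min(0.820, 0.984) = 0.820
~β = 1 − 0.804 = 0.196
(α ∧ (α ↔ β)) ⊗ ~β = max(0, 0.820 + 0.196 − 1) = max(0, 0.016) = 0.016
((α ∧ (α ↔ β)) ⊗ ~β) → α = min(1, 1 − 0.016 + 0.820) = min(1, 1.804) = 1.000
β ↔ (((α ∧ (α ↔ β)) ⊗ ~β) → α) = 1 − |0.804 − 1.000| = 1 − 0.196 = 0.804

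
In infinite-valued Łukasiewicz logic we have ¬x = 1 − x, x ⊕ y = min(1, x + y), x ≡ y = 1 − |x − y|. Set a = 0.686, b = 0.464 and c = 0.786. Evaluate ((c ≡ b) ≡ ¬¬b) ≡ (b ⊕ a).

0.786

c ≡ b = 1 − |0.786 − 0.464| = 1 − 0.322 = 0.678
¬b = 1 − 0.464 = 0.536
¬¬b = 1 − 0.536 = 0.464
(c ≡ b) ≡ ¬¬b = 1 − |0.678 − 0.464| = 1 − 0.214 = 0.786
b ⊕ a = min(1, 0.464 + 0.686) = min(1, 1.150) = 1.000
((c ≡ b) ≡ ¬¬b) ≡ (b ⊕ a) = 1 − |0.786 − 1.000| = 1 − 0.214 = 0.786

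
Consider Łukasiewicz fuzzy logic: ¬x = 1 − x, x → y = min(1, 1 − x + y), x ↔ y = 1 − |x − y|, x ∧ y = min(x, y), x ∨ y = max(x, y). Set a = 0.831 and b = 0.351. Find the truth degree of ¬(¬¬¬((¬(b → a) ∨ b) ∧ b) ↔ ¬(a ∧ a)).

0.480

b → a = min(1, 1 − 0.351 + 0.831) = min(1, 1.480) = 1.000
¬(b → a) = 1 − 1.000 = 0.000
¬(b → a) ∨ b = max(0.000, 0.351) = 0.351
(¬(b → a) ∨ b) ∧ b = min(0.351, 0.351) = 0.351
¬((¬(b → a) ∨ b) ∧ b) = 1 − 0.351 = 0.649
¬¬((¬(b → a) ∨ b) ∧ b) = 1 − 0.649 = 0.351
¬¬¬((¬(b → a) ∨ b) ∧ b) = 1 − 0.351 = 0.649
a ∧ a = min(0.831, 0.831) = 0.831
¬(a ∧ a) = 1 − 0.831 = 0.169
¬¬¬((¬(b → a) ∨ b) ∧ b) ↔ ¬(a ∧ a) = 1 − |0.649 − 0.169| = 1 − 0.480 = 0.520
¬(¬¬¬((¬(b → a) ∨ b) ∧ b) ↔ ¬(a ∧ a)) = 1 − 0.520 = 0.480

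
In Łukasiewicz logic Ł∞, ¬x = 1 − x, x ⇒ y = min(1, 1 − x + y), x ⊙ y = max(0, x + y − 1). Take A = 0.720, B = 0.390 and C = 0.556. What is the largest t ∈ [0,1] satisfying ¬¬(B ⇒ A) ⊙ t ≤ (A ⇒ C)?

B ⇒ A = min(1, 1 − 0.390 + 0.720) = min(1, 1.330) = 1.000
¬(B ⇒ A) = 1 − 1.000 = 0.000
¬¬(B ⇒ A) = 1 − 0.000 = 1.000
So the left factor is ¬¬(B ⇒ A) = 1.000.
A ⇒ C = min(1, 1 − 0.720 + 0.556) = min(1, 0.836) = 0.836
So the right-hand bound is A ⇒ C = 0.836.
The residuum of the Łukasiewicz t-norm gives the supremum: min(1, 1 − 1.000 + 0.836).
1 − 1.000 + 0.836 = 0.836, so t = min(1, 0.836) = 0.836.
Check: 1.000 ⊙ 0.836 = max(0, 0.836) = 0.836 ≤ 0.836.

0.836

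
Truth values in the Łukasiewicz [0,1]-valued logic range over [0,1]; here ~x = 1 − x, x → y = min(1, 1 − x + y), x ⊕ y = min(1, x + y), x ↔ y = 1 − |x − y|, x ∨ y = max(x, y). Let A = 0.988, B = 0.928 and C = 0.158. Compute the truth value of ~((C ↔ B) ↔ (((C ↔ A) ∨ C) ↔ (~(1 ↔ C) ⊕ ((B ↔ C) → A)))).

0.060

C ↔ B = 1 − |0.158 − 0.928| = 1 − 0.770 = 0.230
C ↔ A = 1 − |0.158 − 0.988| = 1 − 0.830 = 0.170
(C ↔ A) ∨ C = max(0.170, 0.158) = 0.170
1 ↔ C = 1 − |1.000 − 0.158| = 1 − 0.842 = 0.158
~(1 ↔ C) = 1 − 0.158 = 0.842
B ↔ C = 1 − |0.928 − 0.158| = 1 − 0.770 = 0.230
(B ↔ C) → A = min(1, 1 − 0.230 + 0.988) = min(1, 1.758) = 1.000
~(1 ↔ C) ⊕ ((B ↔ C) → A) = min(1, 0.842 + 1.000) = min(1, 1.842) = 1.000
((C ↔ A) ∨ C) ↔ (~(1 ↔ C) ⊕ ((B ↔ C) → A)) = 1 − |0.170 − 1.000| = 1 − 0.830 = 0.170
(C ↔ B) ↔ (((C ↔ A) ∨ C) ↔ (~(1 ↔ C) ⊕ ((B ↔ C) → A))) = 1 − |0.230 − 0.170| = 1 − 0.060 = 0.940
~((C ↔ B) ↔ (((C ↔ A) ∨ C) ↔ (~(1 ↔ C) ⊕ ((B ↔ C) → A)))) = 1 − 0.940 = 0.060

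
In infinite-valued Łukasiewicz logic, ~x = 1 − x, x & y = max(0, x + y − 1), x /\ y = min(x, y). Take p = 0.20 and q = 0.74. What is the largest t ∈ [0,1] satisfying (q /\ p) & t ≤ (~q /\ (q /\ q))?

q /\ p = min(0.74, 0.20) = 0.20
So the left factor is q /\ p = 0.20.
~q = 1 − 0.74 = 0.26
q /\ q = min(0.74, 0.74) = 0.74
~q /\ (q /\ q) = min(0.26, 0.74) = 0.26
So the right-hand bound is ~q /\ (q /\ q) = 0.26.
The residuum of the Łukasiewicz t-norm gives the supremum: min(1, 1 − 0.20 + 0.26).
1 − 0.20 + 0.26 = 1.06, so t = min(1, 1.06) = 1.00.
Check: 0.20 & 1.00 = max(0, 0.20) = 0.20 ≤ 0.26.

1.00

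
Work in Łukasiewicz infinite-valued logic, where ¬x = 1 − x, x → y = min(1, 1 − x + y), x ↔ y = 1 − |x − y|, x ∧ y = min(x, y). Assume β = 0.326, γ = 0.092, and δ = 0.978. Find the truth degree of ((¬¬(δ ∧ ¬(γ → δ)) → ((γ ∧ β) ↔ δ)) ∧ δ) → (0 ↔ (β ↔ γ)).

γ → δ = min(1, 1 − 0.092 + 0.978) = min(1, 1.886) = 1.000
¬(γ → δ) = 1 − 1.000 = 0.000
δ ∧ ¬(γ → δ) = min(0.978, 0.000) = 0.000
¬(δ ∧ ¬(γ → δ)) = 1 − 0.000 = 1.000
¬¬(δ ∧ ¬(γ → δ)) = 1 − 1.000 = 0.000
γ ∧ β = min(0.092, 0.326) = 0.092
(γ ∧ β) ↔ δ = 1 − |0.092 − 0.978| = 1 − 0.886 = 0.114
¬¬(δ ∧ ¬(γ → δ)) → ((γ ∧ β) ↔ δ) = min(1, 1 − 0.000 + 0.114) = min(1, 1.114) = 1.000
(¬¬(δ ∧ ¬(γ → δ)) → ((γ ∧ β) ↔ δ)) ∧ δ = min(1.000, 0.978) = 0.978
β ↔ γ = 1 − |0.326 − 0.092| = 1 − 0.234 = 0.766
0 ↔ (β ↔ γ) = 1 − |0.000 − 0.766| = 1 − 0.766 = 0.234
((¬¬(δ ∧ ¬(γ → δ)) → ((γ ∧ β) ↔ δ)) ∧ δ) → (0 ↔ (β ↔ γ)) = min(1, 1 − 0.978 + 0.234) = min(1, 0.256) = 0.256

0.256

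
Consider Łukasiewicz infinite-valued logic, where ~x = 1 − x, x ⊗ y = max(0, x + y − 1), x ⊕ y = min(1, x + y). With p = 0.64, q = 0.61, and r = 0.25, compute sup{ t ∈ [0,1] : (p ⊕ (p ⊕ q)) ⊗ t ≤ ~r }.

0.75

p ⊕ q = min(1, 0.64 + 0.61) = min(1, 1.25) = 1.00
p ⊕ (p ⊕ q) = min(1, 0.64 + 1.00) = min(1, 1.64) = 1.00
So the left factor is p ⊕ (p ⊕ q) = 1.00.
~r = 1 − 0.25 = 0.75
So the right-hand bound is ~r = 0.75.
The residuum of the Łukasiewicz t-norm gives the supremum: min(1, 1 − 1.00 + 0.75).
1 − 1.00 + 0.75 = 0.75, so t = min(1, 0.75) = 0.75.
Check: 1.00 ⊗ 0.75 = max(0, 0.75) = 0.75 ≤ 0.75.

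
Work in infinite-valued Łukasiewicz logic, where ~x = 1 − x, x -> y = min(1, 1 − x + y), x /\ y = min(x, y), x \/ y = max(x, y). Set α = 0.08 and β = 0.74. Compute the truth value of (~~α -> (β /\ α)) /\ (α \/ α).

~α = 1 − 0.08 = 0.92
~~α = 1 − 0.92 = 0.08
β /\ α = min(0.74, 0.08) = 0.08
~~α -> (β /\ α) = min(1, 1 − 0.08 + 0.08) = min(1, 1.00) = 1.00
α \/ α = max(0.08, 0.08) = 0.08
(~~α -> (β /\ α)) /\ (α \/ α) = min(1.00, 0.08) = 0.08

0.08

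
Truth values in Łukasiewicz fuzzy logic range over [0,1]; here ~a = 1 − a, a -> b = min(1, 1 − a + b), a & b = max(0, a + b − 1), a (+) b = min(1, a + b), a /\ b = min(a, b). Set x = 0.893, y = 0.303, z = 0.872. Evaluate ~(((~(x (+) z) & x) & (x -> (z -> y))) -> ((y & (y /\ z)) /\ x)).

x (+) z = min(1, 0.893 + 0.872) = min(1, 1.765) = 1.000
~(x (+) z) = 1 − 1.000 = 0.000
~(x (+) z) & x = max(0, 0.000 + 0.893 − 1) = max(0, -0.107) = 0.000
z -> y = min(1, 1 − 0.872 + 0.303) = min(1, 0.431) = 0.431
x -> (z -> y) = min(1, 1 − 0.893 + 0.431) = min(1, 0.538) = 0.538
(~(x (+) z) & x) & (x -> (z -> y)) = max(0, 0.000 + 0.538 − 1) = max(0, -0.462) = 0.000
y /\ z = min(0.303, 0.872) = 0.303
y & (y /\ z) = max(0, 0.303 + 0.303 − 1) = max(0, -0.394) = 0.000
(y & (y /\ z)) /\ x = min(0.000, 0.893) = 0.000
((~(x (+) z) & x) & (x -> (z -> y))) -> ((y & (y /\ z)) /\ x) = min(1, 1 − 0.000 + 0.000) = min(1, 1.000) = 1.000
~(((~(x (+) z) & x) & (x -> (z -> y))) -> ((y & (y /\ z)) /\ x)) = 1 − 1.000 = 0.000

0.000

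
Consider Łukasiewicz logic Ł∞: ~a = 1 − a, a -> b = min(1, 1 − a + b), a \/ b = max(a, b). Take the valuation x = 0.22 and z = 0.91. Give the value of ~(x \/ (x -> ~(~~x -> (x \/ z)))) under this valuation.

0.22

~x = 1 − 0.22 = 0.78
~~x = 1 − 0.78 = 0.22
x \/ z = max(0.22, 0.91) = 0.91
~~x -> (x \/ z) = min(1, 1 − 0.22 + 0.91) = min(1, 1.69) = 1.00
~(~~x -> (x \/ z)) = 1 − 1.00 = 0.00
x -> ~(~~x -> (x \/ z)) = min(1, 1 − 0.22 + 0.00) = min(1, 0.78) = 0.78
x \/ (x -> ~(~~x -> (x \/ z))) = max(0.22, 0.78) = 0.78
~(x \/ (x -> ~(~~x -> (x \/ z)))) = 1 − 0.78 = 0.22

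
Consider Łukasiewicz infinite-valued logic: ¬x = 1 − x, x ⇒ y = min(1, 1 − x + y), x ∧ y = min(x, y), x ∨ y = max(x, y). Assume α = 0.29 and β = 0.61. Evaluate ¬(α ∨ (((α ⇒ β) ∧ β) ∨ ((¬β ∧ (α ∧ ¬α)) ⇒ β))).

α ⇒ β = min(1, 1 − 0.29 + 0.61) = min(1, 1.32) = 1.00
(α ⇒ β) ∧ β = min(1.00, 0.61) = 0.61
¬β = 1 − 0.61 = 0.39
¬α = 1 − 0.29 = 0.71
α ∧ ¬α = min(0.29, 0.71) = 0.29
¬β ∧ (α ∧ ¬α) = min(0.39, 0.29) = 0.29
(¬β ∧ (α ∧ ¬α)) ⇒ β = min(1, 1 − 0.29 + 0.61) = min(1, 1.32) = 1.00
((α ⇒ β) ∧ β) ∨ ((¬β ∧ (α ∧ ¬α)) ⇒ β) = max(0.61, 1.00) = 1.00
α ∨ (((α ⇒ β) ∧ β) ∨ ((¬β ∧ (α ∧ ¬α)) ⇒ β)) = max(0.29, 1.00) = 1.00
¬(α ∨ (((α ⇒ β) ∧ β) ∨ ((¬β ∧ (α ∧ ¬α)) ⇒ β))) = 1 − 1.00 = 0.00

0.00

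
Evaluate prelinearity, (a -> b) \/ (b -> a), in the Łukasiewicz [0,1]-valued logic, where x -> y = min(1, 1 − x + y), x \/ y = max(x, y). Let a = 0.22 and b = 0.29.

1.00

a -> b = min(1, 1 − 0.22 + 0.29) = min(1, 1.07) = 1.00
b -> a = min(1, 1 − 0.29 + 0.22) = min(1, 0.93) = 0.93
(a -> b) \/ (b -> a) = max(1.00, 0.93) = 1.00
(As expected: a Ł∞-tautology — holds in every MV-chain.)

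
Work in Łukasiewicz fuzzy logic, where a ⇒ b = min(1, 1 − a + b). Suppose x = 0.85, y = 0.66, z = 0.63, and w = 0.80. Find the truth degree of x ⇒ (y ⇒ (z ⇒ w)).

1.00

z ⇒ w = min(1, 1 − 0.63 + 0.80) = min(1, 1.17) = 1.00
y ⇒ (z ⇒ w) = min(1, 1 − 0.66 + 1.00) = min(1, 1.34) = 1.00
x ⇒ (y ⇒ (z ⇒ w)) = min(1, 1 − 0.85 + 1.00) = min(1, 1.15) = 1.00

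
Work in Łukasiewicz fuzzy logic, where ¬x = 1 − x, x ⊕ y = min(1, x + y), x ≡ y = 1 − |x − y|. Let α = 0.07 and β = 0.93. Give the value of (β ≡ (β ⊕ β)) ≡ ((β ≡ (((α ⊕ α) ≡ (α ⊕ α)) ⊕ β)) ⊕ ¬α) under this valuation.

0.93

β ⊕ β = min(1, 0.93 + 0.93) = min(1, 1.86) = 1.00
β ≡ (β ⊕ β) = 1 − |0.93 − 1.00| = 1 − 0.07 = 0.93
α ⊕ α = min(1, 0.07 + 0.07) = min(1, 0.14) = 0.14
(α ⊕ α) ≡ (α ⊕ α) = 1 − |0.14 − 0.14| = 1 − 0.00 = 1.00
((α ⊕ α) ≡ (α ⊕ α)) ⊕ β = min(1, 1.00 + 0.93) = min(1, 1.93) = 1.00
β ≡ (((α ⊕ α) ≡ (α ⊕ α)) ⊕ β) = 1 − |0.93 − 1.00| = 1 − 0.07 = 0.93
¬α = 1 − 0.07 = 0.93
(β ≡ (((α ⊕ α) ≡ (α ⊕ α)) ⊕ β)) ⊕ ¬α = min(1, 0.93 + 0.93) = min(1, 1.86) = 1.00
(β ≡ (β ⊕ β)) ≡ ((β ≡ (((α ⊕ α) ≡ (α ⊕ α)) ⊕ β)) ⊕ ¬α) = 1 − |0.93 − 1.00| = 1 − 0.07 = 0.93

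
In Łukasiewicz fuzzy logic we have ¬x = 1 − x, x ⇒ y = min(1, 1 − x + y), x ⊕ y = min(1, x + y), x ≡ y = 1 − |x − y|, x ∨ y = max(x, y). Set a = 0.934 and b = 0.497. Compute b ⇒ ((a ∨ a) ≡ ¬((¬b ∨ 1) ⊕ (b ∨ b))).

0.569

a ∨ a = max(0.934, 0.934) = 0.934
¬b = 1 − 0.497 = 0.503
¬b ∨ 1 = max(0.503, 1.000) = 1.000
b ∨ b = max(0.497, 0.497) = 0.497
(¬b ∨ 1) ⊕ (b ∨ b) = min(1, 1.000 + 0.497) = min(1, 1.497) = 1.000
¬((¬b ∨ 1) ⊕ (b ∨ b)) = 1 − 1.000 = 0.000
(a ∨ a) ≡ ¬((¬b ∨ 1) ⊕ (b ∨ b)) = 1 − |0.934 − 0.000| = 1 − 0.934 = 0.066
b ⇒ ((a ∨ a) ≡ ¬((¬b ∨ 1) ⊕ (b ∨ b))) = min(1, 1 − 0.497 + 0.066) = min(1, 0.569) = 0.569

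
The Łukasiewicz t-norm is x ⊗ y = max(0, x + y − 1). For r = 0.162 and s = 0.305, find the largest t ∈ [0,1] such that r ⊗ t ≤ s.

1.000

The residuum of the Łukasiewicz t-norm gives the supremum: min(1, 1 − 0.162 + 0.305).
1 − 0.162 + 0.305 = 1.143, so t = min(1, 1.143) = 1.000.
Check: 0.162 ⊗ 1.000 = max(0, 0.162) = 0.162 ≤ 0.305.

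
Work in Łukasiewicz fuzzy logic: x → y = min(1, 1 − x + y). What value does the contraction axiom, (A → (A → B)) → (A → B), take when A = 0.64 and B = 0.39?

A → B = min(1, 1 − 0.64 + 0.39) = min(1, 0.75) = 0.75
A → (A → B) = min(1, 1 − 0.64 + 0.75) = min(1, 1.11) = 1.00
(A → (A → B)) → (A → B) = min(1, 1 − 1.00 + 0.75) = min(1, 0.75) = 0.75
(The value 0.75 < 1 shows this instance is not satisfied; fails in Ł∞ (the t-norm is not idempotent).)

0.75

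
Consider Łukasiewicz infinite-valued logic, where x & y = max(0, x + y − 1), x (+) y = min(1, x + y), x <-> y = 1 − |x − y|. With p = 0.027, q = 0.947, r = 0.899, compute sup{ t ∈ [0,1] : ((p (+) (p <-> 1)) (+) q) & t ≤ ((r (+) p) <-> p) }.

p <-> 1 = 1 − |0.027 − 1.000| = 1 − 0.973 = 0.027
p (+) (p <-> 1) = min(1, 0.027 + 0.027) = min(1, 0.054) = 0.054
(p (+) (p <-> 1)) (+) q = min(1, 0.054 + 0.947) = min(1, 1.001) = 1.000
So the left factor is (p (+) (p <-> 1)) (+) q = 1.000.
r (+) p = min(1, 0.899 + 0.027) = min(1, 0.926) = 0.926
(r (+) p) <-> p = 1 − |0.926 − 0.027| = 1 − 0.899 = 0.101
So the right-hand bound is (r (+) p) <-> p = 0.101.
The residuum of the Łukasiewicz t-norm gives the supremum: min(1, 1 − 1.000 + 0.101).
1 − 1.000 + 0.101 = 0.101, so t = min(1, 0.101) = 0.101.
Check: 1.000 & 0.101 = max(0, 0.101) = 0.101 ≤ 0.101.

0.101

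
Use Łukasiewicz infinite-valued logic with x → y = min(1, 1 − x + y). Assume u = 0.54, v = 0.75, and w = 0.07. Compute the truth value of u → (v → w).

0.78

v → w = min(1, 1 − 0.75 + 0.07) = min(1, 0.32) = 0.32
u → (v → w) = min(1, 1 − 0.54 + 0.32) = min(1, 0.78) = 0.78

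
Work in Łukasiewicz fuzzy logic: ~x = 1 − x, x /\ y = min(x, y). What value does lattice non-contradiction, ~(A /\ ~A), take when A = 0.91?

0.91

~A = 1 − 0.91 = 0.09
A /\ ~A = min(0.91, 0.09) = 0.09
~(A /\ ~A) = 1 − 0.09 = 0.91
(The value 0.91 < 1 shows this instance is not satisfied; not a Ł∞-tautology — its value is 1 − min(a, 1−a).)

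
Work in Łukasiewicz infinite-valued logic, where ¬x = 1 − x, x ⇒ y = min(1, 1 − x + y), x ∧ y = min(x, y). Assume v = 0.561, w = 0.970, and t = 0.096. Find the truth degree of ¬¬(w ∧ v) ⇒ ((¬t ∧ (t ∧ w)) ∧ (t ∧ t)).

0.535

w ∧ v = min(0.970, 0.561) = 0.561
¬(w ∧ v) = 1 − 0.561 = 0.439
¬¬(w ∧ v) = 1 − 0.439 = 0.561
¬t = 1 − 0.096 = 0.904
t ∧ w = min(0.096, 0.970) = 0.096
¬t ∧ (t ∧ w) = min(0.904, 0.096) = 0.096
t ∧ t = min(0.096, 0.096) = 0.096
(¬t ∧ (t ∧ w)) ∧ (t ∧ t) = min(0.096, 0.096) = 0.096
¬¬(w ∧ v) ⇒ ((¬t ∧ (t ∧ w)) ∧ (t ∧ t)) = min(1, 1 − 0.561 + 0.096) = min(1, 0.535) = 0.535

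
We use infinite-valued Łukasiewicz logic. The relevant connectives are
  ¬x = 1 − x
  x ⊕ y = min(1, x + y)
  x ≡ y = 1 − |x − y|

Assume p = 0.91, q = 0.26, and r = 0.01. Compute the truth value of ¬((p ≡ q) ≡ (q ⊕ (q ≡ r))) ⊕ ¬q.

1.00

p ≡ q = 1 − |0.91 − 0.26| = 1 − 0.65 = 0.35
q ≡ r = 1 − |0.26 − 0.01| = 1 − 0.25 = 0.75
q ⊕ (q ≡ r) = min(1, 0.26 + 0.75) = min(1, 1.01) = 1.00
(p ≡ q) ≡ (q ⊕ (q ≡ r)) = 1 − |0.35 − 1.00| = 1 − 0.65 = 0.35
¬((p ≡ q) ≡ (q ⊕ (q ≡ r))) = 1 − 0.35 = 0.65
¬q = 1 − 0.26 = 0.74
¬((p ≡ q) ≡ (q ⊕ (q ≡ r))) ⊕ ¬q = min(1, 0.65 + 0.74) = min(1, 1.39) = 1.00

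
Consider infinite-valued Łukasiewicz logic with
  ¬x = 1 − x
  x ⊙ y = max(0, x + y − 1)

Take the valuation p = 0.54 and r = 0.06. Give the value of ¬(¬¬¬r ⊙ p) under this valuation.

¬r = 1 − 0.06 = 0.94
¬¬r = 1 − 0.94 = 0.06
¬¬¬r = 1 − 0.06 = 0.94
¬¬¬r ⊙ p = max(0, 0.94 + 0.54 − 1) = max(0, 0.48) = 0.48
¬(¬¬¬r ⊙ p) = 1 − 0.48 = 0.52

0.52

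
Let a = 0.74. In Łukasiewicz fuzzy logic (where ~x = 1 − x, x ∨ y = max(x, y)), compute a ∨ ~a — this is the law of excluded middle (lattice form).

~a = 1 − 0.74 = 0.26
a ∨ ~a = max(0.74, 0.26) = 0.74
(The value 0.74 < 1 shows this instance is not satisfied; not a Ł∞-tautology — its value is max(a, 1−a).)

0.74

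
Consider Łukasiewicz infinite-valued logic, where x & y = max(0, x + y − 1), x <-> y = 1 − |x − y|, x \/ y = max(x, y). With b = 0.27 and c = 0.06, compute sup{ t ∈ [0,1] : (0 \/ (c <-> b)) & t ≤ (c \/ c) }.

0.27

c <-> b = 1 − |0.06 − 0.27| = 1 − 0.21 = 0.79
0 \/ (c <-> b) = max(0.00, 0.79) = 0.79
So the left factor is 0 \/ (c <-> b) = 0.79.
c \/ c = max(0.06, 0.06) = 0.06
So the right-hand bound is c \/ c = 0.06.
The residuum of the Łukasiewicz t-norm gives the supremum: min(1, 1 − 0.79 + 0.06).
1 − 0.79 + 0.06 = 0.27, so t = min(1, 0.27) = 0.27.
Check: 0.79 & 0.27 = max(0, 0.06) = 0.06 ≤ 0.06.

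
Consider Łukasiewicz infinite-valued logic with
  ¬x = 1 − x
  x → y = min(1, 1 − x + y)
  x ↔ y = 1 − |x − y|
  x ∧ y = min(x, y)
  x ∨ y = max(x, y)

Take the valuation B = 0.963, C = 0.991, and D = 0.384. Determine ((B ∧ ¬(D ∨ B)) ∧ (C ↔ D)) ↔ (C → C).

D ∨ B = max(0.384, 0.963) = 0.963
¬(D ∨ B) = 1 − 0.963 = 0.037
B ∧ ¬(D ∨ B) = min(0.963, 0.037) = 0.037
C ↔ D = 1 − |0.991 − 0.384| = 1 − 0.607 = 0.393
(B ∧ ¬(D ∨ B)) ∧ (C ↔ D) = min(0.037, 0.393) = 0.037
C → C = min(1, 1 − 0.991 + 0.991) = min(1, 1.000) = 1.000
((B ∧ ¬(D ∨ B)) ∧ (C ↔ D)) ↔ (C → C) = 1 − |0.037 − 1.000| = 1 − 0.963 = 0.037

0.037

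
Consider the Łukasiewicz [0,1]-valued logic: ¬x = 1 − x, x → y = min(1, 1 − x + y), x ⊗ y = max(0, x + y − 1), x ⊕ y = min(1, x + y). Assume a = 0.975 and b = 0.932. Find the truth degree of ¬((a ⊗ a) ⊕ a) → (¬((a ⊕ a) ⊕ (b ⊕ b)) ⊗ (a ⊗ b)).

a ⊗ a = max(0, 0.975 + 0.975 − 1) = max(0, 0.950) = 0.950
(a ⊗ a) ⊕ a = min(1, 0.950 + 0.975) = min(1, 1.925) = 1.000
¬((a ⊗ a) ⊕ a) = 1 − 1.000 = 0.000
a ⊕ a = min(1, 0.975 + 0.975) = min(1, 1.950) = 1.000
b ⊕ b = min(1, 0.932 + 0.932) = min(1, 1.864) = 1.000
(a ⊕ a) ⊕ (b ⊕ b) = min(1, 1.000 + 1.000) = min(1, 2.000) = 1.000
¬((a ⊕ a) ⊕ (b ⊕ b)) = 1 − 1.000 = 0.000
a ⊗ b = max(0, 0.975 + 0.932 − 1) = max(0, 0.907) = 0.907
¬((a ⊕ a) ⊕ (b ⊕ b)) ⊗ (a ⊗ b) = max(0, 0.000 + 0.907 − 1) = max(0, -0.093) = 0.000
¬((a ⊗ a) ⊕ a) → (¬((a ⊕ a) ⊕ (b ⊕ b)) ⊗ (a ⊗ b)) = min(1, 1 − 0.000 + 0.000) = min(1, 1.000) = 1.000

1.000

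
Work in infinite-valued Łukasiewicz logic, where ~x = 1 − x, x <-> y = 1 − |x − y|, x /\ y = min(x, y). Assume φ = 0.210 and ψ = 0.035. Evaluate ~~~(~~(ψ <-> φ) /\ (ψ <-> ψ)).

ψ <-> φ = 1 − |0.035 − 0.210| = 1 − 0.175 = 0.825
~(ψ <-> φ) = 1 − 0.825 = 0.175
~~(ψ <-> φ) = 1 − 0.175 = 0.825
ψ <-> ψ = 1 − |0.035 − 0.035| = 1 − 0.000 = 1.000
~~(ψ <-> φ) /\ (ψ <-> ψ) = min(0.825, 1.000) = 0.825
~(~~(ψ <-> φ) /\ (ψ <-> ψ)) = 1 − 0.825 = 0.175
~~(~~(ψ <-> φ) /\ (ψ <-> ψ)) = 1 − 0.175 = 0.825
~~~(~~(ψ <-> φ) /\ (ψ <-> ψ)) = 1 − 0.825 = 0.175

0.175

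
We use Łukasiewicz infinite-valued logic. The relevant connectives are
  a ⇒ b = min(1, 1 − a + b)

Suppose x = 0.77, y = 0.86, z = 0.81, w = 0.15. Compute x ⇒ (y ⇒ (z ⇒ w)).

z ⇒ w = min(1, 1 − 0.81 + 0.15) = min(1, 0.34) = 0.34
y ⇒ (z ⇒ w) = min(1, 1 − 0.86 + 0.34) = min(1, 0.48) = 0.48
x ⇒ (y ⇒ (z ⇒ w)) = min(1, 1 − 0.77 + 0.48) = min(1, 0.71) = 0.71

0.71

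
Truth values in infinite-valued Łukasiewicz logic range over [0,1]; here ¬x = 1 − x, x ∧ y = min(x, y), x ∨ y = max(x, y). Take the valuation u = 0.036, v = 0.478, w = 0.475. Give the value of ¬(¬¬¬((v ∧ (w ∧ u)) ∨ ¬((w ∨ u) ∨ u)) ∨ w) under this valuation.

w ∧ u = min(0.475, 0.036) = 0.036
v ∧ (w ∧ u) = min(0.478, 0.036) = 0.036
w ∨ u = max(0.475, 0.036) = 0.475
(w ∨ u) ∨ u = max(0.475, 0.036) = 0.475
¬((w ∨ u) ∨ u) = 1 − 0.475 = 0.525
(v ∧ (w ∧ u)) ∨ ¬((w ∨ u) ∨ u) = max(0.036, 0.525) = 0.525
¬((v ∧ (w ∧ u)) ∨ ¬((w ∨ u) ∨ u)) = 1 − 0.525 = 0.475
¬¬((v ∧ (w ∧ u)) ∨ ¬((w ∨ u) ∨ u)) = 1 − 0.475 = 0.525
¬¬¬((v ∧ (w ∧ u)) ∨ ¬((w ∨ u) ∨ u)) = 1 − 0.525 = 0.475
¬¬¬((v ∧ (w ∧ u)) ∨ ¬((w ∨ u) ∨ u)) ∨ w = max(0.475, 0.475) = 0.475
¬(¬¬¬((v ∧ (w ∧ u)) ∨ ¬((w ∨ u) ∨ u)) ∨ w) = 1 − 0.475 = 0.525

0.525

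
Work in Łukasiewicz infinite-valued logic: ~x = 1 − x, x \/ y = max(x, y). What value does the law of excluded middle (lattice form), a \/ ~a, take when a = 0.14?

0.86

~a = 1 − 0.14 = 0.86
a \/ ~a = max(0.14, 0.86) = 0.86
(The value 0.86 < 1 shows this instance is not satisfied; not a Ł∞-tautology — its value is max(a, 1−a).)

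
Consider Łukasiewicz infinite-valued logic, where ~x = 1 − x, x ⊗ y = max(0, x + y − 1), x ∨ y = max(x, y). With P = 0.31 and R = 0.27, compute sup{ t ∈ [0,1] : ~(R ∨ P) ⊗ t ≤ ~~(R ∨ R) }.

R ∨ P = max(0.27, 0.31) = 0.31
~(R ∨ P) = 1 − 0.31 = 0.69
So the left factor is ~(R ∨ P) = 0.69.
R ∨ R = max(0.27, 0.27) = 0.27
~(R ∨ R) = 1 − 0.27 = 0.73
~~(R ∨ R) = 1 − 0.73 = 0.27
So the right-hand bound is ~~(R ∨ R) = 0.27.
The residuum of the Łukasiewicz t-norm gives the supremum: min(1, 1 − 0.69 + 0.27).
1 − 0.69 + 0.27 = 0.58, so t = min(1, 0.58) = 0.58.
Check: 0.69 ⊗ 0.58 = max(0, 0.27) = 0.27 ≤ 0.27.

0.58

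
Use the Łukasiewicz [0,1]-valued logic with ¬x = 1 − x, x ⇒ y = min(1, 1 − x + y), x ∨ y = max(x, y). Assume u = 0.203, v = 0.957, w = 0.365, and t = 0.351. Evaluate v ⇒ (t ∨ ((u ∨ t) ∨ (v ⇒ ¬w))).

u ∨ t = max(0.203, 0.351) = 0.351
¬w = 1 − 0.365 = 0.635
v ⇒ ¬w = min(1, 1 − 0.957 + 0.635) = min(1, 0.678) = 0.678
(u ∨ t) ∨ (v ⇒ ¬w) = max(0.351, 0.678) = 0.678
t ∨ ((u ∨ t) ∨ (v ⇒ ¬w)) = max(0.351, 0.678) = 0.678
v ⇒ (t ∨ ((u ∨ t) ∨ (v ⇒ ¬w))) = min(1, 1 − 0.957 + 0.678) = min(1, 0.721) = 0.721

0.721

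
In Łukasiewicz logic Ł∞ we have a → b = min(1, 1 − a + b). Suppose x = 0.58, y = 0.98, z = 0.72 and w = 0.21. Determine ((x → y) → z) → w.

x → y = min(1, 1 − 0.58 + 0.98) = min(1, 1.40) = 1.00
(x → y) → z = min(1, 1 − 1.00 + 0.72) = min(1, 0.72) = 0.72
((x → y) → z) → w = min(1, 1 − 0.72 + 0.21) = min(1, 0.49) = 0.49

0.49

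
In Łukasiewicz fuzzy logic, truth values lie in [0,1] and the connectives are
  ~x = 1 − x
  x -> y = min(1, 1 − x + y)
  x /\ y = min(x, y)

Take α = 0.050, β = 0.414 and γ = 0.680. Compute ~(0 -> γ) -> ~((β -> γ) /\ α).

1.000

0 -> γ = min(1, 1 − 0.000 + 0.680) = min(1, 1.680) = 1.000
~(0 -> γ) = 1 − 1.000 = 0.000
β -> γ = min(1, 1 − 0.414 + 0.680) = min(1, 1.266) = 1.000
(β -> γ) /\ α = min(1.000, 0.050) = 0.050
~((β -> γ) /\ α) = 1 − 0.050 = 0.950
~(0 -> γ) -> ~((β -> γ) /\ α) = min(1, 1 − 0.000 + 0.950) = min(1, 1.950) = 1.000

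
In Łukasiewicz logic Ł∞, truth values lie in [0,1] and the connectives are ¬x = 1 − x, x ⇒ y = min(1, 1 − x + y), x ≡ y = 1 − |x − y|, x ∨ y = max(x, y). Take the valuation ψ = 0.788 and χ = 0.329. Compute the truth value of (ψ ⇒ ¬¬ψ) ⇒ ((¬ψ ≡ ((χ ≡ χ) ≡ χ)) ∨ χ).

¬ψ = 1 − 0.788 = 0.212
¬¬ψ = 1 − 0.212 = 0.788
ψ ⇒ ¬¬ψ = min(1, 1 − 0.788 + 0.788) = min(1, 1.000) = 1.000
χ ≡ χ = 1 − |0.329 − 0.329| = 1 − 0.000 = 1.000
(χ ≡ χ) ≡ χ = 1 − |1.000 − 0.329| = 1 − 0.671 = 0.329
¬ψ ≡ ((χ ≡ χ) ≡ χ) = 1 − |0.212 − 0.329| = 1 − 0.117 = 0.883
(¬ψ ≡ ((χ ≡ χ) ≡ χ)) ∨ χ = max(0.883, 0.329) = 0.883
(ψ ⇒ ¬¬ψ) ⇒ ((¬ψ ≡ ((χ ≡ χ) ≡ χ)) ∨ χ) = min(1, 1 − 1.000 + 0.883) = min(1, 0.883) = 0.883

0.883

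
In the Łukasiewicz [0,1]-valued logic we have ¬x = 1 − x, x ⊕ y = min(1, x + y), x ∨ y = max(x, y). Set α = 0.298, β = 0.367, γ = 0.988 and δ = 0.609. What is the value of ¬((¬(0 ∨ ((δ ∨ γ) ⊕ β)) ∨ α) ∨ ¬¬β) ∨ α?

0.633

δ ∨ γ = max(0.609, 0.988) = 0.988
(δ ∨ γ) ⊕ β = min(1, 0.988 + 0.367) = min(1, 1.355) = 1.000
0 ∨ ((δ ∨ γ) ⊕ β) = max(0.000, 1.000) = 1.000
¬(0 ∨ ((δ ∨ γ) ⊕ β)) = 1 − 1.000 = 0.000
¬(0 ∨ ((δ ∨ γ) ⊕ β)) ∨ α = max(0.000, 0.298) = 0.298
¬β = 1 − 0.367 = 0.633
¬¬β = 1 − 0.633 = 0.367
(¬(0 ∨ ((δ ∨ γ) ⊕ β)) ∨ α) ∨ ¬¬β = max(0.298, 0.367) = 0.367
¬((¬(0 ∨ ((δ ∨ γ) ⊕ β)) ∨ α) ∨ ¬¬β) = 1 − 0.367 = 0.633
¬((¬(0 ∨ ((δ ∨ γ) ⊕ β)) ∨ α) ∨ ¬¬β) ∨ α = max(0.633, 0.298) = 0.633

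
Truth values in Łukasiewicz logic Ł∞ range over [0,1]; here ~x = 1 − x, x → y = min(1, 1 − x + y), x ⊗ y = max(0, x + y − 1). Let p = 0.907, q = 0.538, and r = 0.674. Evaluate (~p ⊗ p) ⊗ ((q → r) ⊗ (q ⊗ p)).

0.000

~p = 1 − 0.907 = 0.093
~p ⊗ p = max(0, 0.093 + 0.907 − 1) = max(0, 0.000) = 0.000
q → r = min(1, 1 − 0.538 + 0.674) = min(1, 1.136) = 1.000
q ⊗ p = max(0, 0.538 + 0.907 − 1) = max(0, 0.445) = 0.445
(q → r) ⊗ (q ⊗ p) = max(0, 1.000 + 0.445 − 1) = max(0, 0.445) = 0.445
(~p ⊗ p) ⊗ ((q → r) ⊗ (q ⊗ p)) = max(0, 0.000 + 0.445 − 1) = max(0, -0.555) = 0.000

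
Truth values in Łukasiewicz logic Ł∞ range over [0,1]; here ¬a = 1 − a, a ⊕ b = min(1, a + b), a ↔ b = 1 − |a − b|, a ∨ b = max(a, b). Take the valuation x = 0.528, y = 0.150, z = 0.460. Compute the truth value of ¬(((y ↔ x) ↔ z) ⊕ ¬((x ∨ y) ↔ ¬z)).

y ↔ x = 1 − |0.150 − 0.528| = 1 − 0.378 = 0.622
(y ↔ x) ↔ z = 1 − |0.622 − 0.460| = 1 − 0.162 = 0.838
x ∨ y = max(0.528, 0.150) = 0.528
¬z = 1 − 0.460 = 0.540
(x ∨ y) ↔ ¬z = 1 − |0.528 − 0.540| = 1 − 0.012 = 0.988
¬((x ∨ y) ↔ ¬z) = 1 − 0.988 = 0.012
((y ↔ x) ↔ z) ⊕ ¬((x ∨ y) ↔ ¬z) = min(1, 0.838 + 0.012) = min(1, 0.850) = 0.850
¬(((y ↔ x) ↔ z) ⊕ ¬((x ∨ y) ↔ ¬z)) = 1 − 0.850 = 0.150

0.150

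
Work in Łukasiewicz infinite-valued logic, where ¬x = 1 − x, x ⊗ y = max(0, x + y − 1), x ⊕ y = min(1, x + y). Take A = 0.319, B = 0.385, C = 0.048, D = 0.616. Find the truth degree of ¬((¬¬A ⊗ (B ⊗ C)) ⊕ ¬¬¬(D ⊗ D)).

¬A = 1 − 0.319 = 0.681
¬¬A = 1 − 0.681 = 0.319
B ⊗ C = max(0, 0.385 + 0.048 − 1) = max(0, -0.567) = 0.000
¬¬A ⊗ (B ⊗ C) = max(0, 0.319 + 0.000 − 1) = max(0, -0.681) = 0.000
D ⊗ D = max(0, 0.616 + 0.616 − 1) = max(0, 0.232) = 0.232
¬(D ⊗ D) = 1 − 0.232 = 0.768
¬¬(D ⊗ D) = 1 − 0.768 = 0.232
¬¬¬(D ⊗ D) = 1 − 0.232 = 0.768
(¬¬A ⊗ (B ⊗ C)) ⊕ ¬¬¬(D ⊗ D) = min(1, 0.000 + 0.768) = min(1, 0.768) = 0.768
¬((¬¬A ⊗ (B ⊗ C)) ⊕ ¬¬¬(D ⊗ D)) = 1 − 0.768 = 0.232

0.232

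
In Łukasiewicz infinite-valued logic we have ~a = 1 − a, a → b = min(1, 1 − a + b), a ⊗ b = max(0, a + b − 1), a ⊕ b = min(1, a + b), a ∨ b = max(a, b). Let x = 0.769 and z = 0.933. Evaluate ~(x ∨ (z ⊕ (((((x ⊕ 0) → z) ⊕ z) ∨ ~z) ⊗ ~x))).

x ⊕ 0 = min(1, 0.769 + 0.000) = min(1, 0.769) = 0.769
(x ⊕ 0) → z = min(1, 1 − 0.769 + 0.933) = min(1, 1.164) = 1.000
((x ⊕ 0) → z) ⊕ z = min(1, 1.000 + 0.933) = min(1, 1.933) = 1.000
~z = 1 − 0.933 = 0.067
(((x ⊕ 0) → z) ⊕ z) ∨ ~z = max(1.000, 0.067) = 1.000
~x = 1 − 0.769 = 0.231
((((x ⊕ 0) → z) ⊕ z) ∨ ~z) ⊗ ~x = max(0, 1.000 + 0.231 − 1) = max(0, 0.231) = 0.231
z ⊕ (((((x ⊕ 0) → z) ⊕ z) ∨ ~z) ⊗ ~x) = min(1, 0.933 + 0.231) = min(1, 1.164) = 1.000
x ∨ (z ⊕ (((((x ⊕ 0) → z) ⊕ z) ∨ ~z) ⊗ ~x)) = max(0.769, 1.000) = 1.000
~(x ∨ (z ⊕ (((((x ⊕ 0) → z) ⊕ z) ∨ ~z) ⊗ ~x))) = 1 − 1.000 = 0.000

0.000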